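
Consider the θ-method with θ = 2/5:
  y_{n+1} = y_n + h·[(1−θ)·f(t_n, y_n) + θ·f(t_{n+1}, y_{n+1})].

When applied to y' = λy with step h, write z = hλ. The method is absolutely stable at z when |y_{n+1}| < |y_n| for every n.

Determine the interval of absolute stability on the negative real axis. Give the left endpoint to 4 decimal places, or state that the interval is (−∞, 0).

z∈(-10.0000,0).

On y'=λy, z=hλ:
  y_{n+1} = y_n + z·[3/5·y_n + 2/5·y_{n+1}] ⇒ (1 − 2/5z)y_{n+1} = (1 + 3/5z)y_n
  ⇒ R(z) = (1 + 3/5z)/(1 − 2/5z).

Find x<0 with |R(x)|<1.
x=-1.66: |R|=0.0024
R=−1: 1+3/5x = −1+2/5x ⇒ -1/5x=2 ⇒ x=2/(-1/5)=-10.0000
Confirm numerically:
  x=-8.847: |R|=0.94919 <1
  x=-6.693: |R|=0.82013 <1
  x=-5.970: |R|=0.76210 <1
  x=-10.349: |R|=1.01358 >1
  x=-10.041: |R|=1.00163 >1
So |R|<1 on (-10.0000, 0).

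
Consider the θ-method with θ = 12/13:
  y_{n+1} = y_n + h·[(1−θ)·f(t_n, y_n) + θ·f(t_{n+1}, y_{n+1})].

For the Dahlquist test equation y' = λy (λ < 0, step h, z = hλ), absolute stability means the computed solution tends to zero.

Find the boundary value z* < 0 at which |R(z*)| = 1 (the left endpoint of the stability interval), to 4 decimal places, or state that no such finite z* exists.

Test eqn y'=λy, z=hλ:
  y_{n+1} = y_n + z·[1/13·y_n + 12/13·y_{n+1}] ⇒ (1 − 12/13z)y_{n+1} = (1 + 1/13z)y_n
  Hence R(z) = (1 + 1/13z)/(1 − 12/13z).

Solve |R(x)|<1 on ℝ⁻.
x=-1.53: |R|=0.3658
x=-2: |R|=0.2973
x=-10: |R|=0.0226
x=-100: |R|=0.0717
θ=12/13≥1/2 ⇒ |1+1/13x|<|1−12/13x| ∀x<0 ⇒ interval (−∞,0).

interval (−∞, 0).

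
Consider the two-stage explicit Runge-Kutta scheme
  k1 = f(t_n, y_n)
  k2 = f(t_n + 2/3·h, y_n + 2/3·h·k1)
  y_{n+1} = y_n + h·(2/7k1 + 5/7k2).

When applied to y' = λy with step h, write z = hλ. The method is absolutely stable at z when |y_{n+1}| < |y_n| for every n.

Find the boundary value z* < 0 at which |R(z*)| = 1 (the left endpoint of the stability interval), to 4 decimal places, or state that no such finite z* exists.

With y'=λy (z=hλ):
  k1=λy_n ⇒ h·k1=z·y_n;  k2=λ(1+2/3z)y_n ⇒ h·k2=z(1+2/3z)y_n
  y_{n+1}/y_n = 1 + 2/7z + 5/7z(1+2/3z) = 1 + z + 10/21z²
  ⇒ R(z) = 1 + z + 10/21z².

Boundary: |R(x)|=1, x<0.
x=-1.48: |R|=0.5630
R=1: x+10/21x²=0 ⇒ x=−21/10=-2.1000; min R=1−1/(4·10/21)=0.4750>−1
Confirm numerically:
  x=-1.877: |R|=0.80068 <1
  x=-1.095: |R|=0.47596 <1
  x=-1.010: |R|=0.47576 <1
  x=-2.643: |R|=1.68340 >1
  x=-2.239: |R|=1.14820 >1
Interval (-2.1000, 0).

left endpoint -2.1000.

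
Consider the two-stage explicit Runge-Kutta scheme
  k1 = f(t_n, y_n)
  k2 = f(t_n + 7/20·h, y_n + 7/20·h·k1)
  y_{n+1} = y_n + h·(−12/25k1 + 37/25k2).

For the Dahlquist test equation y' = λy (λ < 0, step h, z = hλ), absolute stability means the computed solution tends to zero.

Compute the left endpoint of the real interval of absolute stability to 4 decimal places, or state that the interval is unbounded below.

left endpoint -1.9305.

Set f=λy, z=hλ:
  k1=λy_n ⇒ h·k1=z·y_n;  k2=λ(1+7/20z)y_n ⇒ h·k2=z(1+7/20z)y_n
  y_{n+1}/y_n = 1 − 12/25z + 37/25z(1+7/20z) = 1 + z + 259/500z²
  R(z) = 1 + z + 259/500z².

Boundary: |R(x)|=1, x<0.
x=-0.8: |R|=0.5315
R=1: x+259/500x²=0 ⇒ x=−500/259=-1.9305; min R=1−1/(4·259/500)=0.5174>−1
Confirm numerically:
  x=-1.533: |R|=0.68435 <1
  x=-1.312: |R|=0.57966 <1
  x=-0.783: |R|=0.53458 <1
  x=-2.131: |R|=1.22132 >1
  x=-2.074: |R|=1.15416 >1
  x=-1.970: |R|=1.04031 >1
So |R|<1 on (-1.9305, 0).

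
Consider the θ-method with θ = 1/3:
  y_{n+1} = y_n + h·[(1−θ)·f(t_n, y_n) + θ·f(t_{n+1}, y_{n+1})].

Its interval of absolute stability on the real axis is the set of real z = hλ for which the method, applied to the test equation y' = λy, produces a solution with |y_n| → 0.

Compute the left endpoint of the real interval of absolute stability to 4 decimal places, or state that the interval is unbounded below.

z* = -6.0000.

With y'=λy (z=hλ):
  y_{n+1} = y_n + z·[2/3·y_n + 1/3·y_{n+1}] ⇒ (1 − 1/3z)y_{n+1} = (1 + 2/3z)y_n
  ⇒ R(z) = (1 + 2/3z)/(1 − 1/3z).

Find x<0 with |R(x)|<1.
x=-1.76: |R|=0.1092
R=−1: 1+2/3x = −1+1/3x ⇒ -1/3x=2 ⇒ x=2/(-1/3)=-6.0000
Confirm numerically:
  x=-5.849: |R|=0.98294 <1
  x=-5.355: |R|=0.92280 <1
  x=-3.819: |R|=0.68016 <1
  x=-3.459: |R|=0.60660 <1
  x=-6.470: |R|=1.04963 >1
  x=-6.256: |R|=1.02766 >1
  x=-6.161: |R|=1.01757 >1
So |R|<1 on (-6.0000, 0).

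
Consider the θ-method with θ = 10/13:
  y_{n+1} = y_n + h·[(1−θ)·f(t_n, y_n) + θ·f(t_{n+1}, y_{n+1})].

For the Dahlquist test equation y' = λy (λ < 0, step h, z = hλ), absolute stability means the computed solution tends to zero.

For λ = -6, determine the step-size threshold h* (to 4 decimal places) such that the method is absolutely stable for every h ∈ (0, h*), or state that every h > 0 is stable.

(−∞, 0) — no finite endpoint. Any h>0 works for λ=-6.

Test eqn y'=λy, z=hλ:
  y_{n+1} = y_n + z·[3/13·y_n + 10/13·y_{n+1}] ⇒ (1 − 10/13z)y_{n+1} = (1 + 3/13z)y_n
  ⇒ R(z) = (1 + 3/13z)/(1 − 10/13z).

Boundary: |R(x)|=1, x<0.
x=-1.48: |R|=0.3079
x=-2: |R|=0.2121
x=-10: |R|=0.1504
x=-100: |R|=0.2833
θ=10/13≥1/2 ⇒ |1+3/13x|<|1−10/13x| ∀x<0 ⇒ stable on all of ℝ⁻.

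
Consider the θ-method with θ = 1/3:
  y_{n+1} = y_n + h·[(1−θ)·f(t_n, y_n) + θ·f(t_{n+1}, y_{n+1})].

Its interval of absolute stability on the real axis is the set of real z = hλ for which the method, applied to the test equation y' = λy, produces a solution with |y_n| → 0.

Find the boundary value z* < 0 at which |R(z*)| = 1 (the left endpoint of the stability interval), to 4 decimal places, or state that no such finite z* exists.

left endpoint -6.0000.

On y'=λy, z=hλ:
  y_{n+1} = y_n + z·[2/3·y_n + 1/3·y_{n+1}] ⇒ (1 − 1/3z)y_{n+1} = (1 + 2/3z)y_n
  so R(z) = (1 + 2/3z)/(1 − 1/3z).

Find x<0 with |R(x)|<1.
x=-0.64: |R|=0.4725
R=−1: 1+2/3x = −1+1/3x ⇒ -1/3x=2 ⇒ x=2/(-1/3)=-6.0000
Confirm numerically:
  x=-3.815: |R|=0.67938 <1
  x=-3.161: |R|=0.53920 <1
  x=-2.927: |R|=0.48153 <1
  x=-2.779: |R|=0.44264 <1
  x=-6.587: |R|=1.06123 >1
  x=-6.310: |R|=1.03330 >1
  x=-6.261: |R|=1.02818 >1
So |R|<1 on (-6.0000, 0).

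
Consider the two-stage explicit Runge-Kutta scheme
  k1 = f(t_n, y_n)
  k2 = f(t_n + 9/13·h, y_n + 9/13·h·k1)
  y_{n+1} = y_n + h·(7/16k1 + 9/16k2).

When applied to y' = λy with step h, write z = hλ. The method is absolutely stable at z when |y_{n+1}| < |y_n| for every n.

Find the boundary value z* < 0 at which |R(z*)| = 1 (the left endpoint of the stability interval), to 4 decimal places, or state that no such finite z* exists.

Test eqn y'=λy, z=hλ:
  k1=λy_n ⇒ h·k1=z·y_n;  k2=λ(1+9/13z)y_n ⇒ h·k2=z(1+9/13z)y_n
  y_{n+1}/y_n = 1 + 7/16z + 9/16z(1+9/13z) = 1 + z + 81/208z²
  R(z) = 1 + z + 81/208z².

Boundary: |R(x)|=1, x<0.
x=-0.81: |R|=0.4455
R=1: x+81/208x²=0 ⇒ x=−208/81=-2.5679; min R=1−1/(4·81/208)=0.3580>−1
Confirm numerically:
  x=-2.340: |R|=0.79233 <1
  x=-1.697: |R|=0.42446 <1
  x=-1.220: |R|=0.35962 <1
  x=-2.879: |R|=1.34879 >1
  x=-2.752: |R|=1.19730 >1
  x=-2.685: |R|=1.12244 >1
Stable set (-2.5679, 0).

z* = -2.5679.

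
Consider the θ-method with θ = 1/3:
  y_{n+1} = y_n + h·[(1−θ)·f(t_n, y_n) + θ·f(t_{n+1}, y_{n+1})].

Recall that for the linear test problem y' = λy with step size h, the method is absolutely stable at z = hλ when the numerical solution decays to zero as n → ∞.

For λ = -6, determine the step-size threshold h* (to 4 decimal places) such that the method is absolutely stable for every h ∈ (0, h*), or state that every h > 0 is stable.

Set f=λy, z=hλ:
  y_{n+1} = y_n + z·[2/3·y_n + 1/3·y_{n+1}] ⇒ (1 − 1/3z)y_{n+1} = (1 + 2/3z)y_n
  Hence R(z) = (1 + 2/3z)/(1 − 1/3z).

Solve |R(x)|<1 on ℝ⁻.
x=-0.85: |R|=0.3377
R=−1: 1+2/3x = −1+1/3x ⇒ -1/3x=2 ⇒ x=2/(-1/3)=-6.0000
Confirm numerically:
  x=-5.723: |R|=0.96824 <1
  x=-3.975: |R|=0.70968 <1
  x=-3.259: |R|=0.56207 <1
  x=-6.428: |R|=1.04540 >1
  x=-6.395: |R|=1.04204 >1
So |R|<1 on (-6.0000, 0).

(-6.0000,0); λ=-6 ⇒ h* = (6)/6 = 1.0000.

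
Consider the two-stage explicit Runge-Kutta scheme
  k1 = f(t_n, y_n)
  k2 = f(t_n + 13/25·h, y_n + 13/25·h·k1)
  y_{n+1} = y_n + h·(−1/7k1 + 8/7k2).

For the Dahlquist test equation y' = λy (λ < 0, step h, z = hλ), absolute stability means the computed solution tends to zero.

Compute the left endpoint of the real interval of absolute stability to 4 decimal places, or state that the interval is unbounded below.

left endpoint -1.6827.

On y'=λy, z=hλ:
  k1=λy_n ⇒ h·k1=z·y_n;  k2=λ(1+13/25z)y_n ⇒ h·k2=z(1+13/25z)y_n
  y_{n+1}/y_n = 1 − 1/7z + 8/7z(1+13/25z) = 1 + z + 104/175z²
  so R(z) = 1 + z + 104/175z².

Boundary: |R(x)|=1, x<0.
x=-0.35: |R|=0.7228
R=1: x+104/175x²=0 ⇒ x=−175/104=-1.6827; min R=1−1/(4·104/175)=0.5793>−1
Confirm numerically:
  x=-1.413: |R|=0.77353 <1
  x=-1.288: |R|=0.69789 <1
  x=-1.227: |R|=0.66771 <1
  x=-0.699: |R|=0.59137 <1
  x=-2.031: |R|=1.42041 >1
  x=-1.851: |R|=1.18514 >1
  x=-1.774: |R|=1.09626 >1
Stable set (-1.6827, 0).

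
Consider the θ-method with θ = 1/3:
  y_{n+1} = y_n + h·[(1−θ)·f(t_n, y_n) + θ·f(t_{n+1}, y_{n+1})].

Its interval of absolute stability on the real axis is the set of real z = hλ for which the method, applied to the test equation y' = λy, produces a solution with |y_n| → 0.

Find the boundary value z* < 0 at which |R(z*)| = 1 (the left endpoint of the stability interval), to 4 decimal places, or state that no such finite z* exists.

left endpoint -6.0000.

Test eqn y'=λy, z=hλ:
  y_{n+1} = y_n + z·[2/3·y_n + 1/3·y_{n+1}] ⇒ (1 − 1/3z)y_{n+1} = (1 + 2/3z)y_n
  so R(z) = (1 + 2/3z)/(1 − 1/3z).

Boundary: |R(x)|=1, x<0.
x=-0.43: |R|=0.6239
R=−1: 1+2/3x = −1+1/3x ⇒ -1/3x=2 ⇒ x=2/(-1/3)=-6.0000
Confirm numerically:
  x=-5.538: |R|=0.94589 <1
  x=-5.473: |R|=0.93780 <1
  x=-4.424: |R|=0.78772 <1
  x=-6.306: |R|=1.03288 >1
  x=-6.218: |R|=1.02365 >1
Stable set (-6.0000, 0).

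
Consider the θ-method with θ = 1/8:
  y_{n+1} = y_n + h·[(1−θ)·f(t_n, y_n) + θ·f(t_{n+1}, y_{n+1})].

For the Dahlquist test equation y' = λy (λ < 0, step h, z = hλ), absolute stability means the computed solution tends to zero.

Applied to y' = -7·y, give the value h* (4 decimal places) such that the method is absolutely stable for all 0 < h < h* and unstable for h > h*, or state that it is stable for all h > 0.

(-2.6667,0); λ=-7 ⇒ h* = (8/3)/7 = 0.3810.

Set f=λy, z=hλ:
  y_{n+1} = y_n + z·[7/8·y_n + 1/8·y_{n+1}] ⇒ (1 − 1/8z)y_{n+1} = (1 + 7/8z)y_n
  ⇒ R(z) = (1 + 7/8z)/(1 − 1/8z).

Solve |R(x)|<1 on ℝ⁻.
x=-0.41: |R|=0.6100
R=−1: 1+7/8x = −1+1/8x ⇒ -3/4x=2 ⇒ x=2/(-3/4)=-2.6667
Confirm numerically:
  x=-2.324: |R|=0.80085 <1
  x=-1.389: |R|=0.18351 <1
  x=-1.302: |R|=0.11976 <1
  x=-3.010: |R|=1.18710 >1
  x=-2.759: |R|=1.05149 >1
  x=-2.688: |R|=1.01198 >1
Interval (-2.6667, 0).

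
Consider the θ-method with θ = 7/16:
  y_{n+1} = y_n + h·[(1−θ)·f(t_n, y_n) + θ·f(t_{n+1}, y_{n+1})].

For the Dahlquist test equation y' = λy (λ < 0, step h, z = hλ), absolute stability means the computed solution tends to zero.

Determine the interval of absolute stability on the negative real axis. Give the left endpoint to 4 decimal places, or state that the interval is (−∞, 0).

z∈(-16.0000,0).

Set f=λy, z=hλ:
  y_{n+1} = y_n + z·[9/16·y_n + 7/16·y_{n+1}] ⇒ (1 − 7/16z)y_{n+1} = (1 + 9/16z)y_n
  ⇒ R(z) = (1 + 9/16z)/(1 − 7/16z).

Solve |R(x)|<1 on ℝ⁻.
x=-0.36: |R|=0.6890
R=−1: 1+9/16x = −1+7/16x ⇒ -1/8x=2 ⇒ x=2/(-1/8)=-16.0000
Confirm numerically:
  x=-13.307: |R|=0.95065 <1
  x=-9.433: |R|=0.83989 <1
  x=-9.060: |R|=0.82523 <1
  x=-16.375: |R|=1.00574 >1
  x=-16.182: |R|=1.00282 >1
  x=-16.145: |R|=1.00225 >1
Stable set (-16.0000, 0).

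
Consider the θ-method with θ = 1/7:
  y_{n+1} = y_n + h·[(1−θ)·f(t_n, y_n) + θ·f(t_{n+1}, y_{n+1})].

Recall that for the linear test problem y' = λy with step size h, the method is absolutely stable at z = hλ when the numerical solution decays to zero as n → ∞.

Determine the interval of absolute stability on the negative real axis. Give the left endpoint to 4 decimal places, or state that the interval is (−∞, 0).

(-2.8000, 0).

Test eqn y'=λy, z=hλ:
  y_{n+1} = y_n + z·[6/7·y_n + 1/7·y_{n+1}] ⇒ (1 − 1/7z)y_{n+1} = (1 + 6/7z)y_n
  Hence R(z) = (1 + 6/7z)/(1 − 1/7z).

Solve |R(x)|<1 on ℝ⁻.
x=-0.62: |R|=0.4304
R=−1: 1+6/7x = −1+1/7x ⇒ -5/7x=2 ⇒ x=2/(-5/7)=-2.8000
Confirm numerically:
  x=-2.678: |R|=0.93697 <1
  x=-2.530: |R|=0.85834 <1
  x=-2.282: |R|=0.72097 <1
  x=-1.154: |R|=0.00932 <1
  x=-3.229: |R|=1.20970 >1
  x=-3.144: |R|=1.16956 >1
  x=-2.999: |R|=1.09951 >1
So |R|<1 on (-2.8000, 0).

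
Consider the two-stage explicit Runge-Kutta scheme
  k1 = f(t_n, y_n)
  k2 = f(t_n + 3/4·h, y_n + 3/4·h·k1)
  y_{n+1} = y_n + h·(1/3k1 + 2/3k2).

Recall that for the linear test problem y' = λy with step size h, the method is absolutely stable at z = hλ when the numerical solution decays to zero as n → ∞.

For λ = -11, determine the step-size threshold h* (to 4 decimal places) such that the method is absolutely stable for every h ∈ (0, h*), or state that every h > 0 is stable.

(-2.0000,0); λ=-11 ⇒ h* = (2)/11 = 0.1818.

With y'=λy (z=hλ):
  k1=λy_n ⇒ h·k1=z·y_n;  k2=λ(1+3/4z)y_n ⇒ h·k2=z(1+3/4z)y_n
  y_{n+1}/y_n = 1 + 1/3z + 2/3z(1+3/4z) = 1 + z + 1/2z²
  R(z) = 1 + z + 1/2z².

Need |R(x)|<1, x<0.
x=-0.58: |R|=0.5882
R=1: x+1/2x²=0 ⇒ x=−2=-2.0000; min R=1−1/(4·1/2)=0.5000>−1
Confirm numerically:
  x=-1.654: |R|=0.71386 <1
  x=-1.352: |R|=0.56195 <1
  x=-1.275: |R|=0.53781 <1
  x=-2.436: |R|=1.53105 >1
  x=-2.238: |R|=1.26632 >1
Interval (-2.0000, 0).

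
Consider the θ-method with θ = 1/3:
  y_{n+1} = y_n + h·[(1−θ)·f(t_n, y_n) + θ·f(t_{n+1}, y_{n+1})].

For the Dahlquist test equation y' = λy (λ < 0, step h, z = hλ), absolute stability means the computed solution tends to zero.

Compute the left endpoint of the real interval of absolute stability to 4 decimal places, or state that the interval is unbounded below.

Test eqn y'=λy, z=hλ:
  y_{n+1} = y_n + z·[2/3·y_n + 1/3·y_{n+1}] ⇒ (1 − 1/3z)y_{n+1} = (1 + 2/3z)y_n
  Hence R(z) = (1 + 2/3z)/(1 − 1/3z).

Need |R(x)|<1, x<0.
x=-1.19: |R|=0.1480
R=−1: 1+2/3x = −1+1/3x ⇒ -1/3x=2 ⇒ x=2/(-1/3)=-6.0000
Confirm numerically:
  x=-3.567: |R|=0.62951 <1
  x=-3.136: |R|=0.53325 <1
  x=-2.871: |R|=0.46704 <1
  x=-2.864: |R|=0.46521 <1
  x=-6.536: |R|=1.05621 >1
  x=-6.095: |R|=1.01045 >1
So |R|<1 on (-6.0000, 0).

z* = -6.0000.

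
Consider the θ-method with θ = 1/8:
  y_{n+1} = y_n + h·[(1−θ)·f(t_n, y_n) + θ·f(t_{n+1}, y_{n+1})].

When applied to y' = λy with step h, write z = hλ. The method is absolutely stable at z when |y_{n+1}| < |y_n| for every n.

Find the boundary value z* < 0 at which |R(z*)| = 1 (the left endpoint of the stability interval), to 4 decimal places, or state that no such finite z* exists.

z* = -2.6667.

Set f=λy, z=hλ:
  y_{n+1} = y_n + z·[7/8·y_n + 1/8·y_{n+1}] ⇒ (1 − 1/8z)y_{n+1} = (1 + 7/8z)y_n
  Hence R(z) = (1 + 7/8z)/(1 − 1/8z).

Boundary: |R(x)|=1, x<0.
x=-1.62: |R|=0.3472
R=−1: 1+7/8x = −1+1/8x ⇒ -3/4x=2 ⇒ x=2/(-3/4)=-2.6667
Confirm numerically:
  x=-2.200: |R|=0.72549 <1
  x=-1.684: |R|=0.39116 <1
  x=-1.495: |R|=0.25961 <1
  x=-3.143: |R|=1.25648 >1
  x=-2.911: |R|=1.13436 >1
  x=-2.882: |R|=1.11873 >1
Stable set (-2.6667, 0).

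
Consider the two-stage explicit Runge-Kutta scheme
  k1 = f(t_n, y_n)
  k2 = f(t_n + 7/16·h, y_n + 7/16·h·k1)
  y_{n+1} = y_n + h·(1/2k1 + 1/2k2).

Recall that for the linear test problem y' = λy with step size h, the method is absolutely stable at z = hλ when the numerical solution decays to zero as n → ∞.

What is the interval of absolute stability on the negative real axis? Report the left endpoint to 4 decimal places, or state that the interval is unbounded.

(-4.5714, 0).

Test eqn y'=λy, z=hλ:
  k1=λy_n ⇒ h·k1=z·y_n;  k2=λ(1+7/16z)y_n ⇒ h·k2=z(1+7/16z)y_n
  y_{n+1}/y_n = 1 + 1/2z + 1/2z(1+7/16z) = 1 + z + 7/32z²
  R(z) = 1 + z + 7/32z².

Solve |R(x)|<1 on ℝ⁻.
x=-0.6: |R|=0.4788
R=1: x+7/32x²=0 ⇒ x=−32/7=-4.5714; min R=1−1/(4·7/32)=-0.1429>−1
Confirm numerically:
  x=-3.793: |R|=0.35412 <1
  x=-3.360: |R|=0.10960 <1
  x=-2.558: |R|=0.12664 <1
  x=-4.875: |R|=1.32373 >1
  x=-4.869: |R|=1.31694 >1
  x=-4.844: |R|=1.28882 >1
Interval (-4.5714, 0).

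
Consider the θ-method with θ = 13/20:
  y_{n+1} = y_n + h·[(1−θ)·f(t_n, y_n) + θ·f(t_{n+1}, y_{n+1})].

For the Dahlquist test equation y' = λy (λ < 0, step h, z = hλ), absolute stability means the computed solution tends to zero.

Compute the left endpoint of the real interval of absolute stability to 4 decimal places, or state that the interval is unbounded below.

On y'=λy, z=hλ:
  y_{n+1} = y_n + z·[7/20·y_n + 13/20·y_{n+1}] ⇒ (1 − 13/20z)y_{n+1} = (1 + 7/20z)y_n
  so R(z) = (1 + 7/20z)/(1 − 13/20z).

Boundary: |R(x)|=1, x<0.
x=-1.02: |R|=0.3867
x=-2: |R|=0.1304
x=-10: |R|=0.3333
x=-100: |R|=0.5152
θ=13/20≥1/2 ⇒ |1+7/20x|<|1−13/20x| ∀x<0 ⇒ unbounded interval.

(−∞, 0) — no finite endpoint.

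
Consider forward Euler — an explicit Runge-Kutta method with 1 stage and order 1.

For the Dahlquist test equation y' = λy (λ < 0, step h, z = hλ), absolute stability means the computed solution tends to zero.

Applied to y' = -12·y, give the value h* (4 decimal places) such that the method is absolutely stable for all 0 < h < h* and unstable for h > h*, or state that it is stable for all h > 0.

With y'=λy (z=hλ):
  order 1, 1-stage ⇒ R(z)=1+z
  (e.g. R(-0.39)=0.61000, |R|=0.61000)

Find x<0 with |R(x)|<1.
x=-0.39: |R|=0.6100
|R(-2.08)|=1.0800 |R(-2.06)|=1.0600 |R(-0.62)|=0.3800
Bisect:
  x_lo=-2.6043 |R|=1.6043  x_hi=-0.0666 |R|=0.9334
  mid=-1.33545 |R|=0.33545 →hi
  mid=-1.96988 |R|=0.96988 →hi
  mid=-2.28710 |R|=1.28710 →lo
  mid=-2.12849 |R|=1.12849 →lo
  mid=-2.04919 |R|=1.04919 →lo
  mid=-2.00953 |R|=1.00953 →lo
  mid=-1.98971 |R|=0.98971 →hi
  mid=-1.99962 |R|=0.99962 →hi
  mid=-2.00458 |R|=1.00458 →lo
  ...
  [-2.00009,-1.99993] ⇒ x*=-2.0000
So |R|<1 on (-2.0000, 0).

(-2.0000,0); λ=-12 ⇒ h* = 0.1667.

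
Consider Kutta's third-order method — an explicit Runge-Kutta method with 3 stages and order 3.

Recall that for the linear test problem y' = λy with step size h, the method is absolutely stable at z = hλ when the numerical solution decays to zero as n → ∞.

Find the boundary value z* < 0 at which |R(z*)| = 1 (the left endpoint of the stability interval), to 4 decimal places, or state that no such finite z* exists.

On y'=λy, z=hλ:
  order 3, 3-stage ⇒ R(z)=1+z+z^2/2+z^3/6
  (e.g. R(-1.07)=0.29828, |R|=0.29828)

Find x<0 with |R(x)|<1.
x=-1.07: |R|=0.2983
|R(-2.77)|=1.4759 |R(-2.56)|=1.0794 |R(-0.72)|=0.4770
Bisect:
  x_lo=-3.4090 |R|=3.2013  x_hi=-0.2675 |R|=0.7651
  mid=-1.83826 |R|=0.18396 →hi
  mid=-2.62365 |R|=1.19188 →lo
  mid=-2.23095 |R|=0.59301 →hi
  mid=-2.42730 |R|=0.86493 →hi
  mid=-2.52548 |R|=1.02105 →lo
  mid=-2.47639 |R|=0.94121 →hi
  mid=-2.50093 |R|=0.98068 →hi
  ...
  [-2.51282,-2.51263] ⇒ x*=-2.5127
Interval (-2.5127, 0).

z* = -2.5127.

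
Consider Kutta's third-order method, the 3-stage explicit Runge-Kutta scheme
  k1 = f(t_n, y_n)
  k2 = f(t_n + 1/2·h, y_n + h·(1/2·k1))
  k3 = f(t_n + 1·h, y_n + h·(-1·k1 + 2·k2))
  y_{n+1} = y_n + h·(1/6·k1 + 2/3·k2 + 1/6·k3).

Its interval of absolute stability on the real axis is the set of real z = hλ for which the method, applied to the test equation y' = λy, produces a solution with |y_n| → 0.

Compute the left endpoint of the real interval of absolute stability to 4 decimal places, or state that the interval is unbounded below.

left endpoint -2.5127.

On y'=λy, z=hλ:
  order 3, 3-stage ⇒ R(z)=1+z+z^2/2+z^3/6
  (e.g. R(-0.97)=0.34834, |R|=0.34834)

Solve |R(x)|<1 on ℝ⁻.
x=-0.97: |R|=0.3483
|R(-2.79)|=1.5176 |R(-1.78)|=0.1358 |R(-0.62)|=0.5325
Bisect:
  x_lo=-3.0566 |R|=2.1446  x_hi=-0.0650 |R|=0.9371
  mid=-1.56076 |R|=0.02356 →hi
  mid=-2.30866 |R|=0.69453 →hi
  mid=-2.68261 |R|=1.30193 →lo
  mid=-2.49564 |R|=0.97209 →hi
  mid=-2.58912 |R|=1.13007 →lo
  mid=-2.54238 |R|=1.04939 →lo
  mid=-2.51901 |R|=1.01033 →lo
  ...
  [-2.51280,-2.51262] ⇒ x*=-2.5127
Interval (-2.5127, 0).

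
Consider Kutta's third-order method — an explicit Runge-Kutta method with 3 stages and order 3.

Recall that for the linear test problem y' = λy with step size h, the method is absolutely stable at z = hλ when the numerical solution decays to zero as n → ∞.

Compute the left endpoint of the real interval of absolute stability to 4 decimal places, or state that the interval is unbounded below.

Test eqn y'=λy, z=hλ:
  order 3, 3-stage ⇒ R(z)=1+z+z^2/2+z^3/6
  (e.g. R(-1.21)=0.22679, |R|=0.22679)

Solve |R(x)|<1 on ℝ⁻.
x=-1.21: |R|=0.2268
|R(-2.35)|=0.7517 |R(-1.81)|=0.1602 |R(-1.14)|=0.2629
Bisect:
  x_lo=-3.3075 |R|=2.8682  x_hi=-0.2383 |R|=0.7878
  mid=-1.77291 |R|=0.13007 →hi
  mid=-2.54021 |R|=1.04573 →lo
  mid=-2.15656 |R|=0.50279 →hi
  mid=-2.34838 |R|=0.74945 →hi
  mid=-2.44430 |R|=0.89094 →hi
  mid=-2.49225 |R|=0.96662 →hi
  mid=-2.51623 |R|=1.00574 →lo
  mid=-2.50424 |R|=0.98607 →hi
  mid=-2.51024 |R|=0.99588 →hi
  ...
  [-2.51286,-2.51267] ⇒ x*=-2.5127
Stable set (-2.5127, 0).

left endpoint -2.5127.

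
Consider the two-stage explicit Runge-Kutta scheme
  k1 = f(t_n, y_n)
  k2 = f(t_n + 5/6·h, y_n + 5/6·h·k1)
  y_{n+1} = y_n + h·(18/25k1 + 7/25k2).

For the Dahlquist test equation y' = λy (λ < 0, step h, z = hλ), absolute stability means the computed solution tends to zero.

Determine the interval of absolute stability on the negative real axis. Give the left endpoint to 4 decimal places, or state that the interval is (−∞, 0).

(-4.2857, 0).

With y'=λy (z=hλ):
  k1=λy_n ⇒ h·k1=z·y_n;  k2=λ(1+5/6z)y_n ⇒ h·k2=z(1+5/6z)y_n
  y_{n+1}/y_n = 1 + 18/25z + 7/25z(1+5/6z) = 1 + z + 7/30z²
  R(z) = 1 + z + 7/30z².

Find x<0 with |R(x)|<1.
x=-0.94: |R|=0.2662
R=1: x+7/30x²=0 ⇒ x=−30/7=-4.2857; min R=1−1/(4·7/30)=-0.0714>−1
Confirm numerically:
  x=-3.410: |R|=0.30322 <1
  x=-3.328: |R|=0.25630 <1
  x=-2.269: |R|=0.06772 <1
  x=-1.964: |R|=0.06396 <1
  x=-4.492: |R|=1.21621 >1
  x=-4.412: |R|=1.13001 >1
Interval (-4.2857, 0).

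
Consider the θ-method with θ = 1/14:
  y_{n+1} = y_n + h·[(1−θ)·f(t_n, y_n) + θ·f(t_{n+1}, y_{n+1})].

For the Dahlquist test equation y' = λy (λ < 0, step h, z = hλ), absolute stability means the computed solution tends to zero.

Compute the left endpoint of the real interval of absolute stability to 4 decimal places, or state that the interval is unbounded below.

z* = -2.3333.

With y'=λy (z=hλ):
  y_{n+1} = y_n + z·[13/14·y_n + 1/14·y_{n+1}] ⇒ (1 − 1/14z)y_{n+1} = (1 + 13/14z)y_n
  Hence R(z) = (1 + 13/14z)/(1 − 1/14z).

Find x<0 with |R(x)|<1.
x=-1.28: |R|=0.1728
R=−1: 1+13/14x = −1+1/14x ⇒ -6/7x=2 ⇒ x=2/(-6/7)=-2.3333
Confirm numerically:
  x=-2.041: |R|=0.78131 <1
  x=-1.274: |R|=0.16774 <1
  x=-1.266: |R|=0.16101 <1
  x=-2.850: |R|=1.36795 >1
  x=-2.692: |R|=1.25785 >1
So |R|<1 on (-2.3333, 0).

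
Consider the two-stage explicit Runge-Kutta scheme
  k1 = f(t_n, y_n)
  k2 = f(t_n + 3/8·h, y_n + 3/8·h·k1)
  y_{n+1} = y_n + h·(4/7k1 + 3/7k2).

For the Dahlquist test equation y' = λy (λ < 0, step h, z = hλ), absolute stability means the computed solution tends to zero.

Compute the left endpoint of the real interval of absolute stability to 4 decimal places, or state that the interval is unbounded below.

left endpoint -6.2222.

Test eqn y'=λy, z=hλ:
  k1=λy_n ⇒ h·k1=z·y_n;  k2=λ(1+3/8z)y_n ⇒ h·k2=z(1+3/8z)y_n
  y_{n+1}/y_n = 1 + 4/7z + 3/7z(1+3/8z) = 1 + z + 9/56z²
  R(z) = 1 + z + 9/56z².

Boundary: |R(x)|=1, x<0.
x=-1.65: |R|=0.2125
R=1: x+9/56x²=0 ⇒ x=−56/9=-6.2222; min R=1−1/(4·9/56)=-0.5556>−1
Confirm numerically:
  x=-5.835: |R|=0.63688 <1
  x=-4.752: |R|=0.12283 <1
  x=-3.883: |R|=0.45980 <1
  x=-3.081: |R|=0.55541 <1
  x=-6.778: |R|=1.60542 >1
  x=-6.742: |R|=1.56320 >1
  x=-6.543: |R|=1.33732 >1
Stable set (-6.2222, 0).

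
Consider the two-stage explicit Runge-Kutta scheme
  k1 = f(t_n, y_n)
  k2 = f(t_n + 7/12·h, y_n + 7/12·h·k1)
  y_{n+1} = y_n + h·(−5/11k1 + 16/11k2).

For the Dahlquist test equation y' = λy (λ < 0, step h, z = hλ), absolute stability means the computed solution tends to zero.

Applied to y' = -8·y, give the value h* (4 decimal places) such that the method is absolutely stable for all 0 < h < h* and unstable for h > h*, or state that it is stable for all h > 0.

Test eqn y'=λy, z=hλ:
  k1=λy_n ⇒ h·k1=z·y_n;  k2=λ(1+7/12z)y_n ⇒ h·k2=z(1+7/12z)y_n
  y_{n+1}/y_n = 1 − 5/11z + 16/11z(1+7/12z) = 1 + z + 28/33z²
  Hence R(z) = 1 + z + 28/33z².

Boundary: |R(x)|=1, x<0.
x=-1.34: |R|=1.1835
R=1: x+28/33x²=0 ⇒ x=−33/28=-1.1786; min R=1−1/(4·28/33)=0.7054>−1
Confirm numerically:
  x=-1.108: |R|=0.93365 <1
  x=-1.005: |R|=0.85199 <1
  x=-0.909: |R|=0.79209 <1
  x=-0.625: |R|=0.70644 <1
  x=-1.671: |R|=1.69817 >1
  x=-1.627: |R|=1.61905 >1
Interval (-1.1786, 0).

(-1.1786,0); λ=-8 ⇒ h* = (33/28)/8 = 0.1473.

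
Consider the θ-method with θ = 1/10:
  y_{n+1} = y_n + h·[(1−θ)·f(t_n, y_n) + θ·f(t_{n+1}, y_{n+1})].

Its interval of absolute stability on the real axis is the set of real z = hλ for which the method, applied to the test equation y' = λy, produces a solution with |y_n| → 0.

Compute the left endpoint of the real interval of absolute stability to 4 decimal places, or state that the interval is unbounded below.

z* = -2.5000.

Set f=λy, z=hλ:
  y_{n+1} = y_n + z·[9/10·y_n + 1/10·y_{n+1}] ⇒ (1 − 1/10z)y_{n+1} = (1 + 9/10z)y_n
  ⇒ R(z) = (1 + 9/10z)/(1 − 1/10z).

Find x<0 with |R(x)|<1.
x=-1.8: |R|=0.5254
R=−1: 1+9/10x = −1+1/10x ⇒ -4/5x=2 ⇒ x=2/(-4/5)=-2.5000
Confirm numerically:
  x=-1.721: |R|=0.46830 <1
  x=-1.430: |R|=0.25109 <1
  x=-1.105: |R|=0.00495 <1
  x=-1.017: |R|=0.07688 <1
  x=-2.702: |R|=1.12722 >1
  x=-2.529: |R|=1.01852 >1
Stable set (-2.5000, 0).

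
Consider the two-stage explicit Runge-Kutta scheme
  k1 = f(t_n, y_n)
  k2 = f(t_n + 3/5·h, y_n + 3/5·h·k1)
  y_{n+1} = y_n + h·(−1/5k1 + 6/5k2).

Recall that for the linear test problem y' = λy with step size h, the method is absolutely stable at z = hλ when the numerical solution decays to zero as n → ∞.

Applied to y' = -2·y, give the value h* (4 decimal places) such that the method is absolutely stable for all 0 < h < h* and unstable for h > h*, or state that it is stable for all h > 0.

Test eqn y'=λy, z=hλ:
  k1=λy_n ⇒ h·k1=z·y_n;  k2=λ(1+3/5z)y_n ⇒ h·k2=z(1+3/5z)y_n
  y_{n+1}/y_n = 1 − 1/5z + 6/5z(1+3/5z) = 1 + z + 18/25z²
  R(z) = 1 + z + 18/25z².

Boundary: |R(x)|=1, x<0.
x=-0.4: |R|=0.7152
R=1: x+18/25x²=0 ⇒ x=−25/18=-1.3889; min R=1−1/(4·18/25)=0.6528>−1
Confirm numerically:
  x=-1.316: |R|=0.93094 <1
  x=-1.225: |R|=0.85545 <1
  x=-1.167: |R|=0.81356 <1
  x=-0.742: |R|=0.65441 <1
  x=-1.938: |R|=1.76621 >1
  x=-1.823: |R|=1.56980 >1
  x=-1.433: |R|=1.04551 >1
Stable set (-1.3889, 0).

(-1.3889,0); λ=-2 ⇒ h* = (25/18)/2 = 0.6944.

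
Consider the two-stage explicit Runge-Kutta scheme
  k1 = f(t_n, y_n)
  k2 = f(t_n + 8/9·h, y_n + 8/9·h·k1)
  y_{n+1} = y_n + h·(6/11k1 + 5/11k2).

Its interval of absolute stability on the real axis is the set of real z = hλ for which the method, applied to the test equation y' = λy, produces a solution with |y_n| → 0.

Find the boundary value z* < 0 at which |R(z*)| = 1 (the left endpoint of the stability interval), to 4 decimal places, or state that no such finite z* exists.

Test eqn y'=λy, z=hλ:
  k1=λy_n ⇒ h·k1=z·y_n;  k2=λ(1+8/9z)y_n ⇒ h·k2=z(1+8/9z)y_n
  y_{n+1}/y_n = 1 + 6/11z + 5/11z(1+8/9z) = 1 + z + 40/99z²
  so R(z) = 1 + z + 40/99z².

Need |R(x)|<1, x<0.
x=-0.43: |R|=0.6447
R=1: x+40/99x²=0 ⇒ x=−99/40=-2.4750; min R=1−1/(4·40/99)=0.3812>−1
Confirm numerically:
  x=-2.157: |R|=0.72286 <1
  x=-1.853: |R|=0.53432 <1
  x=-1.401: |R|=0.39205 <1
  x=-2.878: |R|=1.46862 >1
  x=-2.662: |R|=1.20113 >1
Stable set (-2.4750, 0).

z* = -2.4750.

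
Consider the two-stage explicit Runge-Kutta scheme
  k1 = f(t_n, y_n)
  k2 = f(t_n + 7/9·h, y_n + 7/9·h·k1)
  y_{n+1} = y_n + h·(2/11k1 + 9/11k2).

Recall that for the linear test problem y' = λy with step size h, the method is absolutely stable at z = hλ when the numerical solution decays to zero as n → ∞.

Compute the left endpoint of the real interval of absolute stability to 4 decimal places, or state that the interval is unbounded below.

left endpoint -1.5714.

With y'=λy (z=hλ):
  k1=λy_n ⇒ h·k1=z·y_n;  k2=λ(1+7/9z)y_n ⇒ h·k2=z(1+7/9z)y_n
  y_{n+1}/y_n = 1 + 2/11z + 9/11z(1+7/9z) = 1 + z + 7/11z²
  so R(z) = 1 + z + 7/11z².

Need |R(x)|<1, x<0.
x=-1.4: |R|=0.8473
R=1: x+7/11x²=0 ⇒ x=−11/7=-1.5714; min R=1−1/(4·7/11)=0.6071>−1
Confirm numerically:
  x=-1.346: |R|=0.80691 <1
  x=-0.908: |R|=0.61666 <1
  x=-0.868: |R|=0.61145 <1
  x=-2.064: |R|=1.64697 >1
  x=-2.034: |R|=1.59874 >1
Stable set (-1.5714, 0).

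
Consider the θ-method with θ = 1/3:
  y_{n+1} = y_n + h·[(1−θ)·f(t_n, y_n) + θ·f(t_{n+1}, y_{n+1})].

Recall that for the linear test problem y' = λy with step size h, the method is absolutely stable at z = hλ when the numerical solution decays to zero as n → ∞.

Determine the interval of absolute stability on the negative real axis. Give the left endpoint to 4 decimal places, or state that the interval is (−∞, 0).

On y'=λy, z=hλ:
  y_{n+1} = y_n + z·[2/3·y_n + 1/3·y_{n+1}] ⇒ (1 − 1/3z)y_{n+1} = (1 + 2/3z)y_n
  so R(z) = (1 + 2/3z)/(1 − 1/3z).

Solve |R(x)|<1 on ℝ⁻.
x=-0.84: |R|=0.3437
R=−1: 1+2/3x = −1+1/3x ⇒ -1/3x=2 ⇒ x=2/(-1/3)=-6.0000
Confirm numerically:
  x=-5.632: |R|=0.95737 <1
  x=-4.354: |R|=0.77618 <1
  x=-3.610: |R|=0.63843 <1
  x=-3.524: |R|=0.62048 <1
  x=-6.454: |R|=1.04802 >1
  x=-6.410: |R|=1.04357 >1
  x=-6.168: |R|=1.01832 >1
So |R|<1 on (-6.0000, 0).

(-6.0000, 0).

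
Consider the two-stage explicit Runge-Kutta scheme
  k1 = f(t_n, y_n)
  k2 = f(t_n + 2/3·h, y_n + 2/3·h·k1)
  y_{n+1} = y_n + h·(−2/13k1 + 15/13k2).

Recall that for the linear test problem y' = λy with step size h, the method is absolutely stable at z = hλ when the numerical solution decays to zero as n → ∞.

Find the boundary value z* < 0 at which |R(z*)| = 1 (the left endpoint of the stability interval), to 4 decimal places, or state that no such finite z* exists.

Test eqn y'=λy, z=hλ:
  k1=λy_n ⇒ h·k1=z·y_n;  k2=λ(1+2/3z)y_n ⇒ h·k2=z(1+2/3z)y_n
  y_{n+1}/y_n = 1 − 2/13z + 15/13z(1+2/3z) = 1 + z + 10/13z²
  Hence R(z) = 1 + z + 10/13z².

Solve |R(x)|<1 on ℝ⁻.
x=-1.33: |R|=1.0307
R=1: x+10/13x²=0 ⇒ x=−13/10=-1.3000; min R=1−1/(4·10/13)=0.6750>−1
Confirm numerically:
  x=-1.136: |R|=0.85669 <1
  x=-1.067: |R|=0.80876 <1
  x=-0.967: |R|=0.75230 <1
  x=-1.896: |R|=1.86924 >1
  x=-1.761: |R|=1.62448 >1
  x=-1.418: |R|=1.12871 >1
Stable set (-1.3000, 0).

left endpoint -1.3000.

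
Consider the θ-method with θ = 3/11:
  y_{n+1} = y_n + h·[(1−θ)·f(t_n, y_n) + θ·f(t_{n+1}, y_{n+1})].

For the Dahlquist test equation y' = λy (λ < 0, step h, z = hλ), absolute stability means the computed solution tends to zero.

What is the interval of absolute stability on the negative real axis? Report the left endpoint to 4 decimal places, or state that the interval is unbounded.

Test eqn y'=λy, z=hλ:
  y_{n+1} = y_n + z·[8/11·y_n + 3/11·y_{n+1}] ⇒ (1 − 3/11z)y_{n+1} = (1 + 8/11z)y_n
  R(z) = (1 + 8/11z)/(1 − 3/11z).

Find x<0 with |R(x)|<1.
x=-0.57: |R|=0.5067
R=−1: 1+8/11x = −1+3/11x ⇒ -5/11x=2 ⇒ x=2/(-5/11)=-4.4000
Confirm numerically:
  x=-3.652: |R|=0.82966 <1
  x=-3.110: |R|=0.68273 <1
  x=-2.409: |R|=0.45383 <1
  x=-4.846: |R|=1.08732 >1
  x=-4.837: |R|=1.08565 >1
  x=-4.817: |R|=1.08192 >1
Stable set (-4.4000, 0).

z∈(-4.4000,0).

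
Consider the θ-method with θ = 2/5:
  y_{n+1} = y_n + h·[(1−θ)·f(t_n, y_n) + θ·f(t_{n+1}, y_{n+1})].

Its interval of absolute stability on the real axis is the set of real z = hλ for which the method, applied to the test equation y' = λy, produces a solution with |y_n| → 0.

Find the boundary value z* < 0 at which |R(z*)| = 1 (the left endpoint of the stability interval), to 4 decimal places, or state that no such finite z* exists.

Test eqn y'=λy, z=hλ:
  y_{n+1} = y_n + z·[3/5·y_n + 2/5·y_{n+1}] ⇒ (1 − 2/5z)y_{n+1} = (1 + 3/5z)y_n
  R(z) = (1 + 3/5z)/(1 − 2/5z).

Find x<0 with |R(x)|<1.
x=-0.37: |R|=0.6777
R=−1: 1+3/5x = −1+2/5x ⇒ -1/5x=2 ⇒ x=2/(-1/5)=-10.0000
Confirm numerically:
  x=-7.421: |R|=0.87002 <1
  x=-6.999: |R|=0.84204 <1
  x=-6.088: |R|=0.77224 <1
  x=-10.352: |R|=1.01369 >1
  x=-10.269: |R|=1.01053 >1
Interval (-10.0000, 0).

z* = -10.0000.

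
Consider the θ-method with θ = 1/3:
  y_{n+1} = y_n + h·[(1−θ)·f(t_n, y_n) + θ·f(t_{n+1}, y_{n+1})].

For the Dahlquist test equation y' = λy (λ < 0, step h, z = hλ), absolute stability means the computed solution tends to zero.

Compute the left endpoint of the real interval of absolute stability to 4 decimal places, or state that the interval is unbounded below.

left endpoint -6.0000.

Test eqn y'=λy, z=hλ:
  y_{n+1} = y_n + z·[2/3·y_n + 1/3·y_{n+1}] ⇒ (1 − 1/3z)y_{n+1} = (1 + 2/3z)y_n
  so R(z) = (1 + 2/3z)/(1 − 1/3z).

Solve |R(x)|<1 on ℝ⁻.
x=-1.11: |R|=0.1898
R=−1: 1+2/3x = −1+1/3x ⇒ -1/3x=2 ⇒ x=2/(-1/3)=-6.0000
Confirm numerically:
  x=-5.060: |R|=0.88337 <1
  x=-4.413: |R|=0.78592 <1
  x=-2.879: |R|=0.46913 <1
  x=-6.077: |R|=1.00848 >1
So |R|<1 on (-6.0000, 0).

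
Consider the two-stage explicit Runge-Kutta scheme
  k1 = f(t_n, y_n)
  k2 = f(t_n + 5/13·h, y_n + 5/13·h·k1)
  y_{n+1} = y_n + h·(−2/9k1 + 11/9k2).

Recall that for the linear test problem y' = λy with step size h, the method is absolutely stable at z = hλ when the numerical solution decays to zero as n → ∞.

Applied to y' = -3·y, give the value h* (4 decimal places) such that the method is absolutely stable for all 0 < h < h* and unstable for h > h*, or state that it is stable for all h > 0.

Test eqn y'=λy, z=hλ:
  k1=λy_n ⇒ h·k1=z·y_n;  k2=λ(1+5/13z)y_n ⇒ h·k2=z(1+5/13z)y_n
  y_{n+1}/y_n = 1 − 2/9z + 11/9z(1+5/13z) = 1 + z + 55/117z²
  so R(z) = 1 + z + 55/117z².

Need |R(x)|<1, x<0.
x=-1.33: |R|=0.5015
R=1: x+55/117x²=0 ⇒ x=−117/55=-2.1273; min R=1−1/(4·55/117)=0.4682>−1
Confirm numerically:
  x=-1.717: |R|=0.66885 <1
  x=-1.408: |R|=0.52393 <1
  x=-1.326: |R|=0.50054 <1
  x=-1.178: |R|=0.47433 <1
  x=-2.415: |R|=1.32664 >1
  x=-2.155: |R|=1.02809 >1
Interval (-2.1273, 0).

(-2.1273,0); λ=-3 ⇒ h* = (117/55)/3 = 0.7091.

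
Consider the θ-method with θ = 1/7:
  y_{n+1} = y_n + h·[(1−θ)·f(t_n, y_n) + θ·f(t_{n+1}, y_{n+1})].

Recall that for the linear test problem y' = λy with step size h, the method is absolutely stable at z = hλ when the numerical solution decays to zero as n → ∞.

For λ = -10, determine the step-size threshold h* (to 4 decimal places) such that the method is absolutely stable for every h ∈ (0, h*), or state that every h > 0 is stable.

With y'=λy (z=hλ):
  y_{n+1} = y_n + z·[6/7·y_n + 1/7·y_{n+1}] ⇒ (1 − 1/7z)y_{n+1} = (1 + 6/7z)y_n
  R(z) = (1 + 6/7z)/(1 − 1/7z).

Boundary: |R(x)|=1, x<0.
x=-1.18: |R|=0.0098
R=−1: 1+6/7x = −1+1/7x ⇒ -5/7x=2 ⇒ x=2/(-5/7)=-2.8000
Confirm numerically:
  x=-2.585: |R|=0.88785 <1
  x=-1.953: |R|=0.52697 <1
  x=-1.533: |R|=0.25759 <1
  x=-3.186: |R|=1.18948 >1
  x=-3.018: |R|=1.10880 >1
Stable set (-2.8000, 0).

(-2.8000,0); λ=-10 ⇒ h* = (14/5)/10 = 0.2800.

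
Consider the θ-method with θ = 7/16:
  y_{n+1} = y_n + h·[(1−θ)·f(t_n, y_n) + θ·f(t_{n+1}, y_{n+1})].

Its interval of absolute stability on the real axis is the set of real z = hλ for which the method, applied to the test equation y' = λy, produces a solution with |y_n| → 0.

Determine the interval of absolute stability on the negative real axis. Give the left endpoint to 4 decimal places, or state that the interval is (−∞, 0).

(-16.0000, 0).

On y'=λy, z=hλ:
  y_{n+1} = y_n + z·[9/16·y_n + 7/16·y_{n+1}] ⇒ (1 − 7/16z)y_{n+1} = (1 + 9/16z)y_n
  R(z) = (1 + 9/16z)/(1 − 7/16z).

Solve |R(x)|<1 on ℝ⁻.
x=-0.73: |R|=0.4467
R=−1: 1+9/16x = −1+7/16x ⇒ -1/8x=2 ⇒ x=2/(-1/8)=-16.0000
Confirm numerically:
  x=-8.950: |R|=0.82072 <1
  x=-8.530: |R|=0.80267 <1
  x=-8.444: |R|=0.79880 <1
  x=-16.172: |R|=1.00266 >1
  x=-16.068: |R|=1.00106 >1
So |R|<1 on (-16.0000, 0).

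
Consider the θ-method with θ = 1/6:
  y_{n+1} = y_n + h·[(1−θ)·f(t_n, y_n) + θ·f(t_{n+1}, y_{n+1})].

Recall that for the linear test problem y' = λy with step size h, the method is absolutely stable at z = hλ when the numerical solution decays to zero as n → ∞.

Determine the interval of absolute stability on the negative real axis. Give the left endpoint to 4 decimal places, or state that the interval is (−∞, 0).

On y'=λy, z=hλ:
  y_{n+1} = y_n + z·[5/6·y_n + 1/6·y_{n+1}] ⇒ (1 − 1/6z)y_{n+1} = (1 + 5/6z)y_n
  so R(z) = (1 + 5/6z)/(1 − 1/6z).

Need |R(x)|<1, x<0.
x=-1.7: |R|=0.3247
R=−1: 1+5/6x = −1+1/6x ⇒ -2/3x=2 ⇒ x=2/(-2/3)=-3.0000
Confirm numerically:
  x=-2.768: |R|=0.89416 <1
  x=-2.182: |R|=0.60010 <1
  x=-1.274: |R|=0.05087 <1
  x=-3.150: |R|=1.06557 >1
  x=-3.145: |R|=1.06342 >1
So |R|<1 on (-3.0000, 0).

z∈(-3.0000,0).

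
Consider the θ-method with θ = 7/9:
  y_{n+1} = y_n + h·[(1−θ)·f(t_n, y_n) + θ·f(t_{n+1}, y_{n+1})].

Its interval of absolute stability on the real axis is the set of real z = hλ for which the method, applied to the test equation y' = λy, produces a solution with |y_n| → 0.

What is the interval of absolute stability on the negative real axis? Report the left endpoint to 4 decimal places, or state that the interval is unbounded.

interval (−∞, 0).

Set f=λy, z=hλ:
  y_{n+1} = y_n + z·[2/9·y_n + 7/9·y_{n+1}] ⇒ (1 − 7/9z)y_{n+1} = (1 + 2/9z)y_n
  R(z) = (1 + 2/9z)/(1 − 7/9z).

Boundary: |R(x)|=1, x<0.
x=-0.87: |R|=0.4811
x=-2: |R|=0.2174
x=-10: |R|=0.1392
x=-100: |R|=0.2694
θ=7/9≥1/2 ⇒ |1+2/9x|<|1−7/9x| ∀x<0 ⇒ interval (−∞,0).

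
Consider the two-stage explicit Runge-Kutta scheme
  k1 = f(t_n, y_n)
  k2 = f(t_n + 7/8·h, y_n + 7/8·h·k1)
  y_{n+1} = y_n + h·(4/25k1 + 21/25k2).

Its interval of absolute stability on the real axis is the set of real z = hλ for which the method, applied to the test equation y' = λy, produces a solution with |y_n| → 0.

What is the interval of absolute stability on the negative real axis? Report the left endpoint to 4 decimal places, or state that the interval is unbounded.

(-1.3605, 0).

On y'=λy, z=hλ:
  k1=λy_n ⇒ h·k1=z·y_n;  k2=λ(1+7/8z)y_n ⇒ h·k2=z(1+7/8z)y_n
  y_{n+1}/y_n = 1 + 4/25z + 21/25z(1+7/8z) = 1 + z + 147/200z²
  ⇒ R(z) = 1 + z + 147/200z².

Solve |R(x)|<1 on ℝ⁻.
x=-1.17: |R|=0.8361
R=1: x+147/200x²=0 ⇒ x=−200/147=-1.3605; min R=1−1/(4·147/200)=0.6599>−1
Confirm numerically:
  x=-1.325: |R|=0.96538 <1
  x=-1.264: |R|=0.91031 <1
  x=-0.890: |R|=0.69219 <1
  x=-1.728: |R|=1.46670 >1
  x=-1.426: |R|=1.06860 >1
Stable set (-1.3605, 0).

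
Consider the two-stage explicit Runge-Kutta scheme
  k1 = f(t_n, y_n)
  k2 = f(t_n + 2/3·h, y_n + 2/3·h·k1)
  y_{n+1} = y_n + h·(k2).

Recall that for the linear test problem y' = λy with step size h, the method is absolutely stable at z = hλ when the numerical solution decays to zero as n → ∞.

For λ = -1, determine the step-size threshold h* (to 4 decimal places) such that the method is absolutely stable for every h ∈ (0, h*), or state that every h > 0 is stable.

(-1.5000,0); λ=-1 ⇒ h* = (3/2)/1 = 1.5000.

With y'=λy (z=hλ):
  k1=λy_n ⇒ h·k1=z·y_n;  k2=λ(1+2/3z)y_n ⇒ h·k2=z(1+2/3z)y_n
  y_{n+1}/y_n = 1 + z(1+2/3z) = 1 + z + 2/3z²
  R(z) = 1 + z + 2/3z².

Boundary: |R(x)|=1, x<0.
x=-0.42: |R|=0.6976
R=1: x+2/3x²=0 ⇒ x=−3/2=-1.5000; min R=1−1/(4·2/3)=0.6250>−1
Confirm numerically:
  x=-1.429: |R|=0.93236 <1
  x=-1.264: |R|=0.80113 <1
  x=-1.194: |R|=0.75642 <1
  x=-0.772: |R|=0.62532 <1
  x=-1.895: |R|=1.49902 >1
  x=-1.728: |R|=1.26266 >1
  x=-1.603: |R|=1.11007 >1
So |R|<1 on (-1.5000, 0).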